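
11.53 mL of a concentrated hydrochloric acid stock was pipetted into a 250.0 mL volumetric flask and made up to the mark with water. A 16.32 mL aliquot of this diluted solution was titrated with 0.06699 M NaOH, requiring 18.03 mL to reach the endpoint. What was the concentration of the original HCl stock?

n(NaOH) = 0.06699 x 0.01803 = 0.001208 mol.
n(HCl) in the aliquot = 0.001208 mol.
[diluted HCl] = 0.001208 / 0.01632 = 0.07401 M.
Dilution factor = 250.0/11.53 = 21.68, so [stock] = 0.07401 x 21.68 = 1.60 M.

1.60 M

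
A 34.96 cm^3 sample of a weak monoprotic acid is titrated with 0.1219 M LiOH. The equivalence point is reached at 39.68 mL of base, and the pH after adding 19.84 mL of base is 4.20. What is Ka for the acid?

19.84 mL is half of the equivalence volume, so this is the half-equivalence point where [HA] = [A^-].
At half-equivalence pH = pKa, so pKa = 4.20.
Ka = 10^(-4.20) = 6.3 x 10^-5.

6.3 x 10^-5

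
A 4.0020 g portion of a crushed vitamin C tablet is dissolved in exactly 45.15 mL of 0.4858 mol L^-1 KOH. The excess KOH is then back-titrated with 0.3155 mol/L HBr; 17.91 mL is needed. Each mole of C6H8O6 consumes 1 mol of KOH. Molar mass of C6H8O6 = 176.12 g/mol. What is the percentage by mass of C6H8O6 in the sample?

Total n(KOH) added = 0.4858 x 0.04515 = 0.02193 mol.
n(HBr) used = 0.3155 x 0.01791 = 0.005651 mol, which equals the excess n(KOH).
So n(KOH) consumed by the sample = 0.02193 - 0.005651 = 0.01628 mol.
n(C6H8O6) = 0.01628 / 1 = 0.01628 mol.
mass C6H8O6 = 0.01628 x 176.12 = 2.868 g, so %C6H8O6 = 2.868/4.0020 x 100 = 71.7%.

71.7%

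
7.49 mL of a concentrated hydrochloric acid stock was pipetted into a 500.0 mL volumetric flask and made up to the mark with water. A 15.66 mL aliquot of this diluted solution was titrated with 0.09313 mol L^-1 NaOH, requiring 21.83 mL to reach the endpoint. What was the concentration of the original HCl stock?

n(NaOH) = 0.09313 x 0.02183 = 0.002033 mol.
n(HCl) in the aliquot = 0.002033 mol.
[diluted HCl] = 0.002033 / 0.01566 = 0.1298 M.
Dilution factor = 500.0/7.490 = 66.76, so [stock] = 0.1298 x 66.76 = 8.67 M.

8.67 M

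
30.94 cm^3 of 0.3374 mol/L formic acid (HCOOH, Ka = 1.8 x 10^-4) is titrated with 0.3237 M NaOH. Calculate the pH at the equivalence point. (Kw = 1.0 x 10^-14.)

8.48

n(HCOOH) = 0.3374 x 0.03094 = 0.01044 mol; V(NaOH) at equivalence = 0.01044/0.3237 = 0.03225 L.
At equivalence all the acid is converted to HCOO-; total volume = 0.03094 + 0.03225 = 0.06319 L, so [HCOO-] = 0.01044/0.06319 = 0.1652 M.
Kb = Kw/Ka = 1.0e-14 / 1.8 x 10^-4 = 5.56e-11.
[OH^-] = sqrt(Kb x [HCOO-]) = sqrt(5.56e-11 x 0.1652) = 3.03e-6 M.
pOH = 5.52, so pH = 14.00 - 5.52 = 8.48.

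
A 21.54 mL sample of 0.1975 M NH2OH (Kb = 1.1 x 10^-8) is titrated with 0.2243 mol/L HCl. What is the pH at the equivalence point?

n(NH2OH) = 0.1975 x 0.02154 = 0.004254 mol; V(HCl) at equivalence = 0.004254/0.2243 = 0.01897 L.
At equivalence the base is fully converted to NH3OH+; total volume = 0.04051 L, so [NH3OH+] = 0.004254/0.04051 = 0.1050 M.
Ka(NH3OH+) = Kw/Kb = 1.0e-14 / 1.1 x 10^-8 = 9.09e-7.
[H^+] = sqrt(Ka x [NH3OH+]) = sqrt(9.09e-7 x 0.1050) = 0.000309 M.
pH = -log(0.000309) = 3.51.

3.51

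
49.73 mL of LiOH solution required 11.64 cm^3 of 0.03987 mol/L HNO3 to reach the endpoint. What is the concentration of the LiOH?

n(HNO3) delivered = 0.03987 x 0.01164 = 0.0004641 mol.
For a 1:1 reaction, n(LiOH) = 0.0004641 mol.
[LiOH] = 0.0004641 mol / 0.04973 L = 0.00933 M.

0.00933 M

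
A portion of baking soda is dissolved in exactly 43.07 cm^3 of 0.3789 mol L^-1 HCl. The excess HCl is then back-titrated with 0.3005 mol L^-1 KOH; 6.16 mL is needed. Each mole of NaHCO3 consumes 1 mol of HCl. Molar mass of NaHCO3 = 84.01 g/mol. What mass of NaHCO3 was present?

1.22 g

Total n(HCl) added = 0.3789 x 0.04307 = 0.01632 mol.
n(KOH) used = 0.3005 x 0.006160 = 0.001851 mol, which equals the excess n(HCl).
So n(HCl) consumed by the sample = 0.01632 - 0.001851 = 0.01447 mol.
n(NaHCO3) = 0.01447 / 1 = 0.01447 mol.
mass = 0.01447 mol x 84.01 g/mol = 1.22 g.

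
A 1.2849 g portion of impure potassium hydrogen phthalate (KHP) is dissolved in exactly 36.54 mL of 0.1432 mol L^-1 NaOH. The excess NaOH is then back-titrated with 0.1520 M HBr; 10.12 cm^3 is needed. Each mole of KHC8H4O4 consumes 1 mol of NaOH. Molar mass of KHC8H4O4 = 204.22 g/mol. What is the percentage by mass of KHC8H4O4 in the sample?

58.7%

Total n(NaOH) added = 0.1432 x 0.03654 = 0.005233 mol.
n(HBr) used = 0.1520 x 0.01012 = 0.001538 mol, which equals the excess n(NaOH).
So n(NaOH) consumed by the sample = 0.005233 - 0.001538 = 0.003694 mol.
n(KHC8H4O4) = 0.003694 / 1 = 0.003694 mol.
mass KHC8H4O4 = 0.003694 x 204.22 = 0.7544 g, so %KHC8H4O4 = 0.7544/1.2849 x 100 = 58.7%.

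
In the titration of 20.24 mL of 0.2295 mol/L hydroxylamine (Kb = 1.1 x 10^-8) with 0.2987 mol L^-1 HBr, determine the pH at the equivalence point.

3.46

n(NH2OH) = 0.2295 x 0.02024 = 0.004645 mol; V(HBr) at equivalence = 0.004645/0.2987 = 0.01555 L.
At equivalence the base is fully converted to NH3OH+; total volume = 0.03579 L, so [NH3OH+] = 0.004645/0.03579 = 0.1298 M.
Ka(NH3OH+) = Kw/Kb = 1.0e-14 / 1.1 x 10^-8 = 9.09e-7.
[H^+] = sqrt(Ka x [NH3OH+]) = sqrt(9.09e-7 x 0.1298) = 0.000343 M.
pH = -log(0.000343) = 3.46.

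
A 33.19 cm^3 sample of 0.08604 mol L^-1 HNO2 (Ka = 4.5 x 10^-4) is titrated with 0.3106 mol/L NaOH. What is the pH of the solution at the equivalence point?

n(HNO2) = 0.08604 x 0.03319 = 0.002856 mol; V(NaOH) at equivalence = 0.002856/0.3106 = 0.009194 L.
At equivalence all the acid is converted to NO2-; total volume = 0.03319 + 0.009194 = 0.04238 L, so [NO2-] = 0.002856/0.04238 = 0.06738 M.
Kb = Kw/Ka = 1.0e-14 / 4.5 x 10^-4 = 2.22e-11.
[OH^-] = sqrt(Kb x [NO2-]) = sqrt(2.22e-11 x 0.06738) = 1.22e-6 M.
pOH = 5.91, so pH = 14.00 - 5.91 = 8.09.

8.09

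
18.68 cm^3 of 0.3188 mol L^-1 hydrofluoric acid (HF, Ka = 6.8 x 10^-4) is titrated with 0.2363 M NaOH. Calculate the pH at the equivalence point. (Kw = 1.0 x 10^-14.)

8.15

n(HF) = 0.3188 x 0.01868 = 0.005955 mol; V(NaOH) at equivalence = 0.005955/0.2363 = 0.02520 L.
At equivalence all the acid is converted to F-; total volume = 0.01868 + 0.02520 = 0.04388 L, so [F-] = 0.005955/0.04388 = 0.1357 M.
Kb = Kw/Ka = 1.0e-14 / 6.8 x 10^-4 = 1.47e-11.
[OH^-] = sqrt(Kb x [F-]) = sqrt(1.47e-11 x 0.1357) = 1.41e-6 M.
pOH = 5.85, so pH = 14.00 - 5.85 = 8.15.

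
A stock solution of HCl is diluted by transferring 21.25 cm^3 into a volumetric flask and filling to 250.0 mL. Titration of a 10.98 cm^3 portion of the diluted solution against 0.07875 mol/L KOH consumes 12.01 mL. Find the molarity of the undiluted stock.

1.01 M

n(KOH) = 0.07875 x 0.01201 = 0.0009458 mol.
n(HCl) in the aliquot = 0.0009458 mol.
[diluted HCl] = 0.0009458 / 0.01098 = 0.08614 M.
Dilution factor = 250.0/21.25 = 11.76, so [stock] = 0.08614 x 11.76 = 1.01 M.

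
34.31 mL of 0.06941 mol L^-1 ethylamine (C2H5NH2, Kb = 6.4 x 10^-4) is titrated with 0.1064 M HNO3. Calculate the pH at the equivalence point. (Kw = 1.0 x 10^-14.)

n(C2H5NH2) = 0.06941 x 0.03431 = 0.002381 mol; V(HNO3) at equivalence = 0.002381/0.1064 = 0.02238 L.
At equivalence the base is fully converted to C2H5NH3+; total volume = 0.05669 L, so [C2H5NH3+] = 0.002381/0.05669 = 0.04201 M.
Ka(C2H5NH3+) = Kw/Kb = 1.0e-14 / 6.4 x 10^-4 = 1.56e-11.
[H^+] = sqrt(Ka x [C2H5NH3+]) = sqrt(1.56e-11 x 0.04201) = 8.10e-7 M.
pH = -log(8.10e-7) = 6.09.

6.09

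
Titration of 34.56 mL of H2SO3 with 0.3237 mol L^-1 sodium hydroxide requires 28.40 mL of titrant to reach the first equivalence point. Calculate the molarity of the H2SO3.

n(NaOH) = 0.3237 x 0.02840 = 0.009193 mol.
At the first equivalence point, 1 mol OH^- react per mol H2SO3, so n(H2SO3) = 0.009193 / 1 = 0.009193 mol.
[H2SO3] = 0.009193 / 0.03456 L = 0.266 M.

0.266 M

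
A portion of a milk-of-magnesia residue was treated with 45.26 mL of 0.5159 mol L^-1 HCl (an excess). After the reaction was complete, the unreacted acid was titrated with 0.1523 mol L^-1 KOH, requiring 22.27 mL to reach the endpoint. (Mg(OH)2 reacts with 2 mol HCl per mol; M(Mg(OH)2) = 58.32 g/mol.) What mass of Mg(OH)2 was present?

Total n(HCl) added = 0.5159 x 0.04526 = 0.02335 mol.
n(KOH) used = 0.1523 x 0.02227 = 0.003392 mol, which equals the excess n(HCl).
So n(HCl) consumed by the sample = 0.02335 - 0.003392 = 0.01996 mol.
n(Mg(OH)2) = 0.01996 / 2 = 0.009979 mol.
mass = 0.009979 mol x 58.32 g/mol = 0.582 g.

0.582 g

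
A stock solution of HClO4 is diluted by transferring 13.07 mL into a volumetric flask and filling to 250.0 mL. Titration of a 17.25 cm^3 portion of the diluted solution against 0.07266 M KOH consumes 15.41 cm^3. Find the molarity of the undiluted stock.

1.24 M

n(KOH) = 0.07266 x 0.01541 = 0.001120 mol.
n(HClO4) in the aliquot = 0.001120 mol.
[diluted HClO4] = 0.001120 / 0.01725 = 0.06491 M.
Dilution factor = 250.0/13.07 = 19.13, so [stock] = 0.06491 x 19.13 = 1.24 M.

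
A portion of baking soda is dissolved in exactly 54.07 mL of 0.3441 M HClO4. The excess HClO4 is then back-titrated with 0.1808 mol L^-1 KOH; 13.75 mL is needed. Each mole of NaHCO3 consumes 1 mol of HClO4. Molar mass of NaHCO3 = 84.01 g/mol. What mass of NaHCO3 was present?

1.35 g

Total n(HClO4) added = 0.3441 x 0.05407 = 0.01861 mol.
n(KOH) used = 0.1808 x 0.01375 = 0.002486 mol, which equals the excess n(HClO4).
So n(HClO4) consumed by the sample = 0.01861 - 0.002486 = 0.01612 mol.
n(NaHCO3) = 0.01612 / 1 = 0.01612 mol.
mass = 0.01612 mol x 84.01 g/mol = 1.35 g.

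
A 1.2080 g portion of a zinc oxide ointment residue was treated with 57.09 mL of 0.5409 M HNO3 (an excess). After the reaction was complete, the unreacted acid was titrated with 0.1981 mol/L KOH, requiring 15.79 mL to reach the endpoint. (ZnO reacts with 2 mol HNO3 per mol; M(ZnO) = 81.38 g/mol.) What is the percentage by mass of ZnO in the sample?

Total n(HNO3) added = 0.5409 x 0.05709 = 0.03088 mol.
n(KOH) used = 0.1981 x 0.01579 = 0.003128 mol, which equals the excess n(HNO3).
So n(HNO3) consumed by the sample = 0.03088 - 0.003128 = 0.02775 mol.
n(ZnO) = 0.02775 / 2 = 0.01388 mol.
mass ZnO = 0.01388 x 81.38 = 1.129 g, so %ZnO = 1.129/1.2080 x 100 = 93.5%.

93.5%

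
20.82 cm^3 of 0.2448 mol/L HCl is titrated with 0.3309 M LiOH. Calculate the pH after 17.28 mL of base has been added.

12.21

n(acid) = 0.2448 x 0.02082 = 0.005097 mol; n(LiOH) added = 0.3309 x 0.01728 = 0.005718 mol.
Base is in excess by 0.005718 - 0.005097 = 0.0006212 mol in a total volume of 0.03810 L.
[OH^-] = 0.0006212/0.03810 = 0.01630 M, so pOH = 1.79 and pH = 14.00 - 1.79 = 12.21.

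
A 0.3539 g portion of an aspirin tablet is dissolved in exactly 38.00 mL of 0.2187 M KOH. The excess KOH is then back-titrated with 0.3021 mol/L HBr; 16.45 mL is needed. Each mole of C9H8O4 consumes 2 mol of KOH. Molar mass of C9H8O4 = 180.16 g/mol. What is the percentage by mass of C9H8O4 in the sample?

85.0%

Total n(KOH) added = 0.2187 x 0.03800 = 0.008311 mol.
n(HBr) used = 0.3021 x 0.01645 = 0.004970 mol, which equals the excess n(KOH).
So n(KOH) consumed by the sample = 0.008311 - 0.004970 = 0.003341 mol.
n(C9H8O4) = 0.003341 / 2 = 0.001671 mol.
mass C9H8O4 = 0.001671 x 180.16 = 0.3010 g, so %C9H8O4 = 0.3010/0.3539 x 100 = 85.0%.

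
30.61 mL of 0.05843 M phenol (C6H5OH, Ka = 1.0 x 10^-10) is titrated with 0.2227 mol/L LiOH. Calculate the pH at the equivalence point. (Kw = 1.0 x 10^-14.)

11.33

n(C6H5OH) = 0.05843 x 0.03061 = 0.001789 mol; V(LiOH) at equivalence = 0.001789/0.2227 = 0.008031 L.
At equivalence all the acid is converted to C6H5O-; total volume = 0.03061 + 0.008031 = 0.03864 L, so [C6H5O-] = 0.001789/0.03864 = 0.04629 M.
Kb = Kw/Ka = 1.0e-14 / 1.0 x 10^-10 = 0.000100.
[OH^-] = sqrt(Kb x [C6H5O-]) = sqrt(0.000100 x 0.04629) = 0.00215 M.
pOH = 2.67, so pH = 14.00 - 2.67 = 11.33.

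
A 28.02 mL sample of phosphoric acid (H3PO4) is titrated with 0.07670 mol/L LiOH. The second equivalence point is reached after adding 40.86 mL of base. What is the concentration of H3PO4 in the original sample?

0.0559 M

n(LiOH) = 0.07670 x 0.04086 = 0.003134 mol.
At the second equivalence point, 2 mol OH^- react per mol H3PO4, so n(H3PO4) = 0.003134 / 2 = 0.001567 mol.
[H3PO4] = 0.001567 / 0.02802 L = 0.0559 M.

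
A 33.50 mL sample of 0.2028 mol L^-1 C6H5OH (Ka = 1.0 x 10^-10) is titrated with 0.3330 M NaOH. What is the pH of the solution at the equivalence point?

11.55

n(C6H5OH) = 0.2028 x 0.03350 = 0.006794 mol; V(NaOH) at equivalence = 0.006794/0.3330 = 0.02040 L.
At equivalence all the acid is converted to C6H5O-; total volume = 0.03350 + 0.02040 = 0.05390 L, so [C6H5O-] = 0.006794/0.05390 = 0.1260 M.
Kb = Kw/Ka = 1.0e-14 / 1.0 x 10^-10 = 0.000100.
[OH^-] = sqrt(Kb x [C6H5O-]) = sqrt(0.000100 x 0.1260) = 0.00355 M.
pOH = 2.45, so pH = 14.00 - 2.45 = 11.55.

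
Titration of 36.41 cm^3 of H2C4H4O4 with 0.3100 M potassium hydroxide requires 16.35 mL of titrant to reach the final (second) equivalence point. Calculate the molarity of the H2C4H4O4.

n(KOH) = 0.3100 x 0.01635 = 0.005069 mol.
At the final (second) equivalence point, 2 mol OH^- react per mol H2C4H4O4, so n(H2C4H4O4) = 0.005069 / 2 = 0.002534 mol.
[H2C4H4O4] = 0.002534 / 0.03641 L = 0.0696 M.

0.0696 M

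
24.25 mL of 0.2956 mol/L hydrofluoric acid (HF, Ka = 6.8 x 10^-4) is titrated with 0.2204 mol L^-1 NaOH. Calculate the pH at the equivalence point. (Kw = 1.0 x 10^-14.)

n(HF) = 0.2956 x 0.02425 = 0.007168 mol; V(NaOH) at equivalence = 0.007168/0.2204 = 0.03252 L.
At equivalence all the acid is converted to F-; total volume = 0.02425 + 0.03252 = 0.05677 L, so [F-] = 0.007168/0.05677 = 0.1263 M.
Kb = Kw/Ka = 1.0e-14 / 6.8 x 10^-4 = 1.47e-11.
[OH^-] = sqrt(Kb x [F-]) = sqrt(1.47e-11 x 0.1263) = 1.36e-6 M.
pOH = 5.87, so pH = 14.00 - 5.87 = 8.13.

8.13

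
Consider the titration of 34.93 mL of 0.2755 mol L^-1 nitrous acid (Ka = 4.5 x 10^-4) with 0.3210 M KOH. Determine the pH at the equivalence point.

n(HNO2) = 0.2755 x 0.03493 = 0.009623 mol; V(KOH) at equivalence = 0.009623/0.3210 = 0.02998 L.
At equivalence all the acid is converted to NO2-; total volume = 0.03493 + 0.02998 = 0.06491 L, so [NO2-] = 0.009623/0.06491 = 0.1483 M.
Kb = Kw/Ka = 1.0e-14 / 4.5 x 10^-4 = 2.22e-11.
[OH^-] = sqrt(Kb x [NO2-]) = sqrt(2.22e-11 x 0.1483) = 1.82e-6 M.
pOH = 5.74, so pH = 14.00 - 5.74 = 8.26.

8.26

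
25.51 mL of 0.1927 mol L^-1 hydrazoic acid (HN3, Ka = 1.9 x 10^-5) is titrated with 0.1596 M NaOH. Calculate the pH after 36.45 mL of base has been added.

12.16

n(acid) = 0.1927 x 0.02551 = 0.004916 mol; n(NaOH) added = 0.1596 x 0.03645 = 0.005817 mol.
Base is in excess by 0.005817 - 0.004916 = 0.0009016 mol in a total volume of 0.06196 L.
[OH^-] = 0.0009016/0.06196 = 0.01455 M, so pOH = 1.84 and pH = 14.00 - 1.84 = 12.16.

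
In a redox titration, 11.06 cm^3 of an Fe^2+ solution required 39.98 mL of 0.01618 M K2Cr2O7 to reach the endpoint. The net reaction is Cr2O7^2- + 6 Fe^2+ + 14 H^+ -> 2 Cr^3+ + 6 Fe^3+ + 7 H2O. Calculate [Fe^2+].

n(K2Cr2O7) = 0.01618 x 0.03998 = 0.0006469 mol.
From the balanced equation, 1 mol K2Cr2O7 reacts with 6 mol Fe^2+, so n(Fe^2+) = 0.0006469 x 6/1 = 0.003881 mol.
[Fe^2+] = 0.003881 / 0.01106 L = 0.351 M.

0.351 M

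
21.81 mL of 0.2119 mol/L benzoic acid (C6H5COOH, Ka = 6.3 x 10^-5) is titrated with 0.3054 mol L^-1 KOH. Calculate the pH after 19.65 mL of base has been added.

n(acid) = 0.2119 x 0.02181 = 0.004622 mol; n(KOH) added = 0.3054 x 0.01965 = 0.006001 mol.
Base is in excess by 0.006001 - 0.004622 = 0.001380 mol in a total volume of 0.04146 L.
[OH^-] = 0.001380/0.04146 = 0.03327 M, so pOH = 1.48 and pH = 14.00 - 1.48 = 12.52.

12.52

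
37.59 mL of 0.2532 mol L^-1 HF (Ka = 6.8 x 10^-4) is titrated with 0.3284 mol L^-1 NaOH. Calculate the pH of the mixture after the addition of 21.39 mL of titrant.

3.62

Initial n(HF) = 0.2532 x 0.03759 = 0.009518 mol.
n(NaOH) added = 0.3284 x 0.02139 = 0.007024 mol, converting that many moles of HF to F-.
Remaining n(HF) = 0.002493 mol; n(F-) = 0.007024 mol.
By Henderson-Hasselbalch, pH = pKa + log([A^-]/[HA]) = 3.17 + log(0.007024/0.002493) = 3.17 + (+0.45) = 3.62.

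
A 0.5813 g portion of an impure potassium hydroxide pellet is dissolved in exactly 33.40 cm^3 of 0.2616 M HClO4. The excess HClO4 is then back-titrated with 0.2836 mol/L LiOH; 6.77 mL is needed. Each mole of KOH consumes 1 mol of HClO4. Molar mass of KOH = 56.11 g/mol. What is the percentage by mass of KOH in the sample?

Total n(HClO4) added = 0.2616 x 0.03340 = 0.008737 mol.
n(LiOH) used = 0.2836 x 0.006770 = 0.001920 mol, which equals the excess n(HClO4).
So n(HClO4) consumed by the sample = 0.008737 - 0.001920 = 0.006817 mol.
n(KOH) = 0.006817 / 1 = 0.006817 mol.
mass KOH = 0.006817 x 56.11 = 0.3825 g, so %KOH = 0.3825/0.5813 x 100 = 65.8%.

65.8%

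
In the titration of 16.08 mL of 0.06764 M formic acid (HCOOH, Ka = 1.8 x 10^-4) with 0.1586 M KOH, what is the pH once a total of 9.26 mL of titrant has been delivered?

n(acid) = 0.06764 x 0.01608 = 0.001088 mol; n(KOH) added = 0.1586 x 0.009260 = 0.001469 mol.
Base is in excess by 0.001469 - 0.001088 = 0.0003810 mol in a total volume of 0.02534 L.
[OH^-] = 0.0003810/0.02534 = 0.01503 M, so pOH = 1.82 and pH = 14.00 - 1.82 = 12.18.

12.18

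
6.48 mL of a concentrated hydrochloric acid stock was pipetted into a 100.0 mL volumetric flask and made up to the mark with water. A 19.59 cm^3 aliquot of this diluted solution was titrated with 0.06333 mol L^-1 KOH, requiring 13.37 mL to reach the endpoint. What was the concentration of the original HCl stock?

0.667 M

n(KOH) = 0.06333 x 0.01337 = 0.0008467 mol.
n(HCl) in the aliquot = 0.0008467 mol.
[diluted HCl] = 0.0008467 / 0.01959 = 0.04322 M.
Dilution factor = 100.0/6.480 = 15.43, so [stock] = 0.04322 x 15.43 = 0.667 M.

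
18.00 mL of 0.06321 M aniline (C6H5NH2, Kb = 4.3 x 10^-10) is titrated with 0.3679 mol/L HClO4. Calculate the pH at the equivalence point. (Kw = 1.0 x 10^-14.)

2.95

n(C6H5NH2) = 0.06321 x 0.01800 = 0.001138 mol; V(HClO4) at equivalence = 0.001138/0.3679 = 0.003093 L.
At equivalence the base is fully converted to C6H5NH3+; total volume = 0.02109 L, so [C6H5NH3+] = 0.001138/0.02109 = 0.05394 M.
Ka(C6H5NH3+) = Kw/Kb = 1.0e-14 / 4.3 x 10^-10 = 2.33e-5.
[H^+] = sqrt(Ka x [C6H5NH3+]) = sqrt(2.33e-5 x 0.05394) = 0.00112 M.
pH = -log(0.00112) = 2.95.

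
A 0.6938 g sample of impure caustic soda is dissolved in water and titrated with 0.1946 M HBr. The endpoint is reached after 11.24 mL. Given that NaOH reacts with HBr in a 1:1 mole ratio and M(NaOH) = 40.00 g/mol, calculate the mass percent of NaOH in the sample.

12.6%

n(HBr) = 0.1946 x 0.01124 = 0.002187 mol.
n(NaOH) = 0.002187 / 1 = 0.002187 mol.
mass of NaOH = 0.002187 x 40.00 = 0.08749 g.
% purity = 0.08749 / 0.6938 x 100 = 12.6%.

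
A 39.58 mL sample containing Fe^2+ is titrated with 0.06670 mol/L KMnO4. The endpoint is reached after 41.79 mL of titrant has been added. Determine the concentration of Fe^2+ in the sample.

0.352 M

n(KMnO4) = 0.06670 x 0.04179 = 0.002787 mol.
From the balanced equation, 1 mol KMnO4 reacts with 5 mol Fe^2+, so n(Fe^2+) = 0.002787 x 5/1 = 0.01394 mol.
[Fe^2+] = 0.01394 / 0.03958 L = 0.352 M.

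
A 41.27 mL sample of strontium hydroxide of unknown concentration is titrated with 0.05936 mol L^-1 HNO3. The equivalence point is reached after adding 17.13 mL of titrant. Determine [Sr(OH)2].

n(HNO3) delivered = 0.05936 x 0.01713 = 0.001017 mol.
The reaction is 1 Sr(OH)2 + 2 HNO3, so n(Sr(OH)2) = 0.001017 x 1/2 = 0.0005084 mol.
[Sr(OH)2] = 0.0005084 mol / 0.04127 L = 0.0123 M.

0.0123 M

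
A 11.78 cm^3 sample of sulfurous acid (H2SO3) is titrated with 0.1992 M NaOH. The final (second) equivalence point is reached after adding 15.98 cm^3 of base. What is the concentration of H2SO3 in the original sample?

0.135 M

n(NaOH) = 0.1992 x 0.01598 = 0.003183 mol.
At the final (second) equivalence point, 2 mol OH^- react per mol H2SO3, so n(H2SO3) = 0.003183 / 2 = 0.001592 mol.
[H2SO3] = 0.001592 / 0.01178 L = 0.135 M.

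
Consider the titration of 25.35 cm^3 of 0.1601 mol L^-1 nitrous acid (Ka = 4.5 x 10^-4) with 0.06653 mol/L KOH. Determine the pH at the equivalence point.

n(HNO2) = 0.1601 x 0.02535 = 0.004059 mol; V(KOH) at equivalence = 0.004059/0.06653 = 0.06100 L.
At equivalence all the acid is converted to NO2-; total volume = 0.02535 + 0.06100 = 0.08635 L, so [NO2-] = 0.004059/0.08635 = 0.04700 M.
Kb = Kw/Ka = 1.0e-14 / 4.5 x 10^-4 = 2.22e-11.
[OH^-] = sqrt(Kb x [NO2-]) = sqrt(2.22e-11 x 0.04700) = 1.02e-6 M.
pOH = 5.99, so pH = 14.00 - 5.99 = 8.01.

8.01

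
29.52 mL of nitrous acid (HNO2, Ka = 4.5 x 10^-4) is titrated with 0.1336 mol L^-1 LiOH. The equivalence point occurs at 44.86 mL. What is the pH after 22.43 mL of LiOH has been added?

22.43 mL is exactly half the equivalence volume (44.86/2), i.e. the half-equivalence point.
There, n(HA) = n(A^-), so pH = pKa = -log(4.5 x 10^-4) = 3.35.

3.35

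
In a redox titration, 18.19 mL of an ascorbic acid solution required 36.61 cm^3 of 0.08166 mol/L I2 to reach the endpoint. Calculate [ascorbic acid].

0.164 M

n(I2) = 0.08166 x 0.03661 = 0.002990 mol.
From the balanced equation, 1 mol I2 reacts with 1 mol ascorbic acid, so n(ascorbic acid) = 0.002990 x 1/1 = 0.002990 mol.
[ascorbic acid] = 0.002990 / 0.01819 L = 0.164 M.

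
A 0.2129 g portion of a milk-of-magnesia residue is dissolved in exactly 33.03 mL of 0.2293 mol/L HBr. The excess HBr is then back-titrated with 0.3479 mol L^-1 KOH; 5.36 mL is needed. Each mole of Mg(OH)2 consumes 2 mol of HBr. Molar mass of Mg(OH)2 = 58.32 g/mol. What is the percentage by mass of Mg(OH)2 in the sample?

Total n(HBr) added = 0.2293 x 0.03303 = 0.007574 mol.
n(KOH) used = 0.3479 x 0.005360 = 0.001865 mol, which equals the excess n(HBr).
So n(HBr) consumed by the sample = 0.007574 - 0.001865 = 0.005709 mol.
n(Mg(OH)2) = 0.005709 / 2 = 0.002855 mol.
mass Mg(OH)2 = 0.002855 x 58.32 = 0.1665 g, so %Mg(OH)2 = 0.1665/0.2129 x 100 = 78.2%.

78.2%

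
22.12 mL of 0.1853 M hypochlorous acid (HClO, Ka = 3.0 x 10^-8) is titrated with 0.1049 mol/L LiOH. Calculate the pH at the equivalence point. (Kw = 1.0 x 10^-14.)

10.17

n(HClO) = 0.1853 x 0.02212 = 0.004099 mol; V(LiOH) at equivalence = 0.004099/0.1049 = 0.03907 L.
At equivalence all the acid is converted to ClO-; total volume = 0.02212 + 0.03907 = 0.06119 L, so [ClO-] = 0.004099/0.06119 = 0.06698 M.
Kb = Kw/Ka = 1.0e-14 / 3.0 x 10^-8 = 3.33e-7.
[OH^-] = sqrt(Kb x [ClO-]) = sqrt(3.33e-7 x 0.06698) = 0.000149 M.
pOH = 3.83, so pH = 14.00 - 3.83 = 10.17.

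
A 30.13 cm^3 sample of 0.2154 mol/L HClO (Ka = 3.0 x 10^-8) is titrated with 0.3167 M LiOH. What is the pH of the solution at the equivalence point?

10.32

n(HClO) = 0.2154 x 0.03013 = 0.006490 mol; V(LiOH) at equivalence = 0.006490/0.3167 = 0.02049 L.
At equivalence all the acid is converted to ClO-; total volume = 0.03013 + 0.02049 = 0.05062 L, so [ClO-] = 0.006490/0.05062 = 0.1282 M.
Kb = Kw/Ka = 1.0e-14 / 3.0 x 10^-8 = 3.33e-7.
[OH^-] = sqrt(Kb x [ClO-]) = sqrt(3.33e-7 x 0.1282) = 0.000207 M.
pOH = 3.68, so pH = 14.00 - 3.68 = 10.32.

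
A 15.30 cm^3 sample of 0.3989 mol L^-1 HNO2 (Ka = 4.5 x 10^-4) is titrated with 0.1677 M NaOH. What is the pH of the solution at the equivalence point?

n(HNO2) = 0.3989 x 0.01530 = 0.006103 mol; V(NaOH) at equivalence = 0.006103/0.1677 = 0.03639 L.
At equivalence all the acid is converted to NO2-; total volume = 0.01530 + 0.03639 = 0.05169 L, so [NO2-] = 0.006103/0.05169 = 0.1181 M.
Kb = Kw/Ka = 1.0e-14 / 4.5 x 10^-4 = 2.22e-11.
[OH^-] = sqrt(Kb x [NO2-]) = sqrt(2.22e-11 x 0.1181) = 1.62e-6 M.
pOH = 5.79, so pH = 14.00 - 5.79 = 8.21.

8.21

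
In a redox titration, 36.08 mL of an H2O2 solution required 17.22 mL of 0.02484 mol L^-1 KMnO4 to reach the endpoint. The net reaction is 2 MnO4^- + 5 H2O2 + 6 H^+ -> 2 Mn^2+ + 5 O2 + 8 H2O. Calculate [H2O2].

n(KMnO4) = 0.02484 x 0.01722 = 0.0004277 mol.
From the balanced equation, 2 mol KMnO4 reacts with 5 mol H2O2, so n(H2O2) = 0.0004277 x 5/2 = 0.001069 mol.
[H2O2] = 0.001069 / 0.03608 L = 0.0296 M.

0.0296 M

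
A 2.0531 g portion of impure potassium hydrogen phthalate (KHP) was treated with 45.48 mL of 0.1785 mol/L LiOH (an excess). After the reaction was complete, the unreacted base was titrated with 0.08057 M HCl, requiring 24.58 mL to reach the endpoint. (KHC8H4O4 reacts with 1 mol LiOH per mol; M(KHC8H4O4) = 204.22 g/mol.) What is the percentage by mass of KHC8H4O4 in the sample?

Total n(LiOH) added = 0.1785 x 0.04548 = 0.008118 mol.
n(HCl) used = 0.08057 x 0.02458 = 0.001980 mol, which equals the excess n(LiOH).
So n(LiOH) consumed by the sample = 0.008118 - 0.001980 = 0.006138 mol.
n(KHC8H4O4) = 0.006138 / 1 = 0.006138 mol.
mass KHC8H4O4 = 0.006138 x 204.22 = 1.253 g, so %KHC8H4O4 = 1.253/2.0531 x 100 = 61.1%.

61.1%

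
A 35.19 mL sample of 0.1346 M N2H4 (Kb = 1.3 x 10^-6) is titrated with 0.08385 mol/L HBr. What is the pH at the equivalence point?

4.70

n(N2H4) = 0.1346 x 0.03519 = 0.004737 mol; V(HBr) at equivalence = 0.004737/0.08385 = 0.05649 L.
At equivalence the base is fully converted to N2H5+; total volume = 0.09168 L, so [N2H5+] = 0.004737/0.09168 = 0.05166 M.
Ka(N2H5+) = Kw/Kb = 1.0e-14 / 1.3 x 10^-6 = 7.69e-9.
[H^+] = sqrt(Ka x [N2H5+]) = sqrt(7.69e-9 x 0.05166) = 1.99e-5 M.
pH = -log(1.99e-5) = 4.70.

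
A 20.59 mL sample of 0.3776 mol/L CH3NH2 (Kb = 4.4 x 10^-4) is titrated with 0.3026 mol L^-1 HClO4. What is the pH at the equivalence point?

n(CH3NH2) = 0.3776 x 0.02059 = 0.007775 mol; V(HClO4) at equivalence = 0.007775/0.3026 = 0.02569 L.
At equivalence the base is fully converted to CH3NH3+; total volume = 0.04628 L, so [CH3NH3+] = 0.007775/0.04628 = 0.1680 M.
Ka(CH3NH3+) = Kw/Kb = 1.0e-14 / 4.4 x 10^-4 = 2.27e-11.
[H^+] = sqrt(Ka x [CH3NH3+]) = sqrt(2.27e-11 x 0.1680) = 1.95e-6 M.
pH = -log(1.95e-6) = 5.71.

5.71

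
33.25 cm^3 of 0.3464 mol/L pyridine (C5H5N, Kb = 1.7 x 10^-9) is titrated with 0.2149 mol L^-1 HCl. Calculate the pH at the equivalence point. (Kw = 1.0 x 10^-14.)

n(C5H5N) = 0.3464 x 0.03325 = 0.01152 mol; V(HCl) at equivalence = 0.01152/0.2149 = 0.05360 L.
At equivalence the base is fully converted to C5H5NH+; total volume = 0.08685 L, so [C5H5NH+] = 0.01152/0.08685 = 0.1326 M.
Ka(C5H5NH+) = Kw/Kb = 1.0e-14 / 1.7 x 10^-9 = 5.88e-6.
[H^+] = sqrt(Ka x [C5H5NH+]) = sqrt(5.88e-6 x 0.1326) = 0.000883 M.
pH = -log(0.000883) = 3.05.

3.05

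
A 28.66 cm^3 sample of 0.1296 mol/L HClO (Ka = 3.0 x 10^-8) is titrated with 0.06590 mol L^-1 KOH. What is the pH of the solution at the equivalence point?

n(HClO) = 0.1296 x 0.02866 = 0.003714 mol; V(KOH) at equivalence = 0.003714/0.06590 = 0.05636 L.
At equivalence all the acid is converted to ClO-; total volume = 0.02866 + 0.05636 = 0.08502 L, so [ClO-] = 0.003714/0.08502 = 0.04369 M.
Kb = Kw/Ka = 1.0e-14 / 3.0 x 10^-8 = 3.33e-7.
[OH^-] = sqrt(Kb x [ClO-]) = sqrt(3.33e-7 x 0.04369) = 0.000121 M.
pOH = 3.92, so pH = 14.00 - 3.92 = 10.08.

10.08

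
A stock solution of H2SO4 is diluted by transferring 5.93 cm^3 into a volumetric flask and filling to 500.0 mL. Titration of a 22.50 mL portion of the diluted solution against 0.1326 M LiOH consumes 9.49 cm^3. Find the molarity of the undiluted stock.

2.36 M

n(LiOH) = 0.1326 x 0.009490 = 0.001258 mol.
n(H2SO4) in the aliquot = 0.001258 x 1/2 = 0.0006292 mol.
[diluted H2SO4] = 0.0006292 / 0.02250 = 0.02796 M.
Dilution factor = 500.0/5.930 = 84.32, so [stock] = 0.02796 x 84.32 = 2.36 M.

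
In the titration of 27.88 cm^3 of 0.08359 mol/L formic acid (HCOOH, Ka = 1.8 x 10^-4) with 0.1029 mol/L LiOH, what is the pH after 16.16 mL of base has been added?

Initial n(HCOOH) = 0.08359 x 0.02788 = 0.002330 mol.
n(LiOH) added = 0.1029 x 0.01616 = 0.001663 mol, converting that many moles of HCOOH to HCOO-.
Remaining n(HCOOH) = 0.0006676 mol; n(HCOO-) = 0.001663 mol.
By Henderson-Hasselbalch, pH = pKa + log([A^-]/[HA]) = 3.74 + log(0.001663/0.0006676) = 3.74 + (+0.40) = 4.14.

4.14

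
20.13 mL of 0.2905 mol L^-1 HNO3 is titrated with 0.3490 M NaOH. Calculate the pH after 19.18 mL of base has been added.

n(acid) = 0.2905 x 0.02013 = 0.005848 mol; n(NaOH) added = 0.3490 x 0.01918 = 0.006694 mol.
Base is in excess by 0.006694 - 0.005848 = 0.0008461 mol in a total volume of 0.03931 L.
[OH^-] = 0.0008461/0.03931 = 0.02152 M, so pOH = 1.67 and pH = 14.00 - 1.67 = 12.33.

12.33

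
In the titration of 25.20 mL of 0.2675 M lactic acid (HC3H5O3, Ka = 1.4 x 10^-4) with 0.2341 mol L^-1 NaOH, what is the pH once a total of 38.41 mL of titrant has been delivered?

12.55

n(acid) = 0.2675 x 0.02520 = 0.006741 mol; n(NaOH) added = 0.2341 x 0.03841 = 0.008992 mol.
Base is in excess by 0.008992 - 0.006741 = 0.002251 mol in a total volume of 0.06361 L.
[OH^-] = 0.002251/0.06361 = 0.03538 M, so pOH = 1.45 and pH = 14.00 - 1.45 = 12.55.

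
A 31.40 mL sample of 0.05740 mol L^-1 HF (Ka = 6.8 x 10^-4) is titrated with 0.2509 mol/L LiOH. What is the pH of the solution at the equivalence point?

7.92

n(HF) = 0.05740 x 0.03140 = 0.001802 mol; V(LiOH) at equivalence = 0.001802/0.2509 = 0.007184 L.
At equivalence all the acid is converted to F-; total volume = 0.03140 + 0.007184 = 0.03858 L, so [F-] = 0.001802/0.03858 = 0.04671 M.
Kb = Kw/Ka = 1.0e-14 / 6.8 x 10^-4 = 1.47e-11.
[OH^-] = sqrt(Kb x [F-]) = sqrt(1.47e-11 x 0.04671) = 8.29e-7 M.
pOH = 6.08, so pH = 14.00 - 6.08 = 7.92.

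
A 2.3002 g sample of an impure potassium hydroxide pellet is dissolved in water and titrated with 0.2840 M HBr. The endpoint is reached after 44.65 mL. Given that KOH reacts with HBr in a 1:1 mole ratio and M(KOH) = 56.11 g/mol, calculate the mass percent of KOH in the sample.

n(HBr) = 0.2840 x 0.04465 = 0.01268 mol.
n(KOH) = 0.01268 / 1 = 0.01268 mol.
mass of KOH = 0.01268 x 56.11 = 0.7115 g.
% purity = 0.7115 / 2.3002 x 100 = 30.9%.

30.9%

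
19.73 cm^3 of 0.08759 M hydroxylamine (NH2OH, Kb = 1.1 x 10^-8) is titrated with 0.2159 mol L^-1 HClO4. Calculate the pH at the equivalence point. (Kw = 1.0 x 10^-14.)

n(NH2OH) = 0.08759 x 0.01973 = 0.001728 mol; V(HClO4) at equivalence = 0.001728/0.2159 = 0.008004 L.
At equivalence the base is fully converted to NH3OH+; total volume = 0.02773 L, so [NH3OH+] = 0.001728/0.02773 = 0.06231 M.
Ka(NH3OH+) = Kw/Kb = 1.0e-14 / 1.1 x 10^-8 = 9.09e-7.
[H^+] = sqrt(Ka x [NH3OH+]) = sqrt(9.09e-7 x 0.06231) = 0.000238 M.
pH = -log(0.000238) = 3.62.

3.62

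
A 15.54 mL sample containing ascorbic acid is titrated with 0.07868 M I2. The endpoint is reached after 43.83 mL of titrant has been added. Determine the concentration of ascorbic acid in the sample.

n(I2) = 0.07868 x 0.04383 = 0.003449 mol.
From the balanced equation, 1 mol I2 reacts with 1 mol ascorbic acid, so n(ascorbic acid) = 0.003449 x 1/1 = 0.003449 mol.
[ascorbic acid] = 0.003449 / 0.01554 L = 0.222 M.

0.222 M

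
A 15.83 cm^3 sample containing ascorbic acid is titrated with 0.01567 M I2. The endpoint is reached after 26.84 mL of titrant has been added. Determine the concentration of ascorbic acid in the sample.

0.0266 M

n(I2) = 0.01567 x 0.02684 = 0.0004206 mol.
From the balanced equation, 1 mol I2 reacts with 1 mol ascorbic acid, so n(ascorbic acid) = 0.0004206 x 1/1 = 0.0004206 mol.
[ascorbic acid] = 0.0004206 / 0.01583 L = 0.0266 M.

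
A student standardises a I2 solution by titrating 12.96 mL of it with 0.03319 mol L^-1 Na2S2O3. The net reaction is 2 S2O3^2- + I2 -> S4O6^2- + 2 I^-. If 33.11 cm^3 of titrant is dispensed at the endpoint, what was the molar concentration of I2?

0.0424 M

n(Na2S2O3) = 0.03319 x 0.03311 = 0.001099 mol.
From the balanced equation, 2 mol Na2S2O3 reacts with 1 mol I2, so n(I2) = 0.001099 x 1/2 = 0.0005495 mol.
[I2] = 0.0005495 / 0.01296 L = 0.0424 M.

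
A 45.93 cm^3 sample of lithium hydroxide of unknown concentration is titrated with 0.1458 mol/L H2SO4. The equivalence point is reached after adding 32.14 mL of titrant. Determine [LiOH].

n(H2SO4) delivered = 0.1458 x 0.03214 = 0.004686 mol.
The reaction is 2 LiOH + 1 H2SO4, so n(LiOH) = 0.004686 x 2/1 = 0.009372 mol.
[LiOH] = 0.009372 mol / 0.04593 L = 0.204 M.

0.204 M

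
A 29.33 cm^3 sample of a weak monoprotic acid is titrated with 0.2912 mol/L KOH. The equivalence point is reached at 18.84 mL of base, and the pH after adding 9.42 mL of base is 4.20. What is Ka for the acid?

9.42 mL is half of the equivalence volume, so this is the half-equivalence point where [HA] = [A^-].
At half-equivalence pH = pKa, so pKa = 4.20.
Ka = 10^(-4.20) = 6.3 x 10^-5.

6.3 x 10^-5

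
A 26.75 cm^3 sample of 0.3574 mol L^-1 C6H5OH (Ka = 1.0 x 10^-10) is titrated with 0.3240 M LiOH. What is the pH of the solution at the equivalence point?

11.62

n(C6H5OH) = 0.3574 x 0.02675 = 0.009560 mol; V(LiOH) at equivalence = 0.009560/0.3240 = 0.02951 L.
At equivalence all the acid is converted to C6H5O-; total volume = 0.02675 + 0.02951 = 0.05626 L, so [C6H5O-] = 0.009560/0.05626 = 0.1699 M.
Kb = Kw/Ka = 1.0e-14 / 1.0 x 10^-10 = 0.000100.
[OH^-] = sqrt(Kb x [C6H5O-]) = sqrt(0.000100 x 0.1699) = 0.00412 M.
pOH = 2.38, so pH = 14.00 - 2.38 = 11.62.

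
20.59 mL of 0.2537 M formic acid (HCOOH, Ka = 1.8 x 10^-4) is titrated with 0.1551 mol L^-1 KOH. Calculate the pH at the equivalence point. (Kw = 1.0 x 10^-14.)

8.36

n(HCOOH) = 0.2537 x 0.02059 = 0.005224 mol; V(KOH) at equivalence = 0.005224/0.1551 = 0.03368 L.
At equivalence all the acid is converted to HCOO-; total volume = 0.02059 + 0.03368 = 0.05427 L, so [HCOO-] = 0.005224/0.05427 = 0.09625 M.
Kb = Kw/Ka = 1.0e-14 / 1.8 x 10^-4 = 5.56e-11.
[OH^-] = sqrt(Kb x [HCOO-]) = sqrt(5.56e-11 x 0.09625) = 2.31e-6 M.
pOH = 5.64, so pH = 14.00 - 5.64 = 8.36.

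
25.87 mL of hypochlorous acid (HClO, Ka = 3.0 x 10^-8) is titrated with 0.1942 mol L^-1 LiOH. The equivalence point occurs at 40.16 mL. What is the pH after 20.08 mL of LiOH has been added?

20.08 mL is exactly half the equivalence volume (40.16/2), i.e. the half-equivalence point.
There, n(HA) = n(A^-), so pH = pKa = -log(3.0 x 10^-8) = 7.52.

7.52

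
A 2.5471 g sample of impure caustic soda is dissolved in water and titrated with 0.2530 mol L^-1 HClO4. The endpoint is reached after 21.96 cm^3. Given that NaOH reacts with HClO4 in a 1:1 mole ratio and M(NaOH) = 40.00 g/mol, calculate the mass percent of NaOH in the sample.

8.73%

n(HClO4) = 0.2530 x 0.02196 = 0.005556 mol.
n(NaOH) = 0.005556 / 1 = 0.005556 mol.
mass of NaOH = 0.005556 x 40.00 = 0.2222 g.
% purity = 0.2222 / 2.5471 x 100 = 8.73%.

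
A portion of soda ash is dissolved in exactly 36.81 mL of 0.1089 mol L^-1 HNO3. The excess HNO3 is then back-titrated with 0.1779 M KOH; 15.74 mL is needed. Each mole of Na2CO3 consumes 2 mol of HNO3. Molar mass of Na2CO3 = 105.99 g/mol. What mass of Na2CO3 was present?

Total n(HNO3) added = 0.1089 x 0.03681 = 0.004009 mol.
n(KOH) used = 0.1779 x 0.01574 = 0.002800 mol, which equals the excess n(HNO3).
So n(HNO3) consumed by the sample = 0.004009 - 0.002800 = 0.001208 mol.
n(Na2CO3) = 0.001208 / 2 = 0.0006042 mol.
mass = 0.0006042 mol x 105.99 g/mol = 0.0640 g.

0.0640 g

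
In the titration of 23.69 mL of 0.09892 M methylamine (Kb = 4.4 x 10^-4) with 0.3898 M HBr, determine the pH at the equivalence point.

5.87

n(CH3NH2) = 0.09892 x 0.02369 = 0.002343 mol; V(HBr) at equivalence = 0.002343/0.3898 = 0.006012 L.
At equivalence the base is fully converted to CH3NH3+; total volume = 0.02970 L, so [CH3NH3+] = 0.002343/0.02970 = 0.07890 M.
Ka(CH3NH3+) = Kw/Kb = 1.0e-14 / 4.4 x 10^-4 = 2.27e-11.
[H^+] = sqrt(Ka x [CH3NH3+]) = sqrt(2.27e-11 x 0.07890) = 1.34e-6 M.
pH = -log(1.34e-6) = 5.87.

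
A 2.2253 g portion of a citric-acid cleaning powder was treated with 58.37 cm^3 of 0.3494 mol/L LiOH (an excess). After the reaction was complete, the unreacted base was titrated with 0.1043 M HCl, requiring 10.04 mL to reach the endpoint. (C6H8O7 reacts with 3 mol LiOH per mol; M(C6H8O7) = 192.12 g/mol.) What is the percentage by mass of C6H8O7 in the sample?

Total n(LiOH) added = 0.3494 x 0.05837 = 0.02039 mol.
n(HCl) used = 0.1043 x 0.01004 = 0.001047 mol, which equals the excess n(LiOH).
So n(LiOH) consumed by the sample = 0.02039 - 0.001047 = 0.01935 mol.
n(C6H8O7) = 0.01935 / 3 = 0.006449 mol.
mass C6H8O7 = 0.006449 x 192.12 = 1.239 g, so %C6H8O7 = 1.239/2.2253 x 100 = 55.7%.

55.7%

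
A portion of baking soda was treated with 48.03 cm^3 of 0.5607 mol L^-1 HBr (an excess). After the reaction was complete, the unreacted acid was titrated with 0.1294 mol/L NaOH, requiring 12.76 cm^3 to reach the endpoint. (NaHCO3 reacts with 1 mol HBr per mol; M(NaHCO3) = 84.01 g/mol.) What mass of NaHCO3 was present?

2.12 g

Total n(HBr) added = 0.5607 x 0.04803 = 0.02693 mol.
n(NaOH) used = 0.1294 x 0.01276 = 0.001651 mol, which equals the excess n(HBr).
So n(HBr) consumed by the sample = 0.02693 - 0.001651 = 0.02528 mol.
n(NaHCO3) = 0.02528 / 1 = 0.02528 mol.
mass = 0.02528 mol x 84.01 g/mol = 2.12 g.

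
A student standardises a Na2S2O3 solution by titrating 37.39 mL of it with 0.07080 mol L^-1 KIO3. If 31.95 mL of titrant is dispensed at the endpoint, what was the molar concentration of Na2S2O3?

0.363 M

n(KIO3) = 0.07080 x 0.03195 = 0.002262 mol.
From the balanced equation, 1 mol KIO3 reacts with 6 mol Na2S2O3, so n(Na2S2O3) = 0.002262 x 6/1 = 0.01357 mol.
[Na2S2O3] = 0.01357 / 0.03739 L = 0.363 M.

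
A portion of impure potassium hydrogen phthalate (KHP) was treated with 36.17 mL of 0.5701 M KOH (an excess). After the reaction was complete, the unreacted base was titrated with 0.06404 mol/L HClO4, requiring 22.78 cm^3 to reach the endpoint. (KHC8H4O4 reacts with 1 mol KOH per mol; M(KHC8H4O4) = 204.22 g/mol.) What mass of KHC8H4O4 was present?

Total n(KOH) added = 0.5701 x 0.03617 = 0.02062 mol.
n(HClO4) used = 0.06404 x 0.02278 = 0.001459 mol, which equals the excess n(KOH).
So n(KOH) consumed by the sample = 0.02062 - 0.001459 = 0.01916 mol.
n(KHC8H4O4) = 0.01916 / 1 = 0.01916 mol.
mass = 0.01916 mol x 204.22 g/mol = 3.91 g.

3.91 g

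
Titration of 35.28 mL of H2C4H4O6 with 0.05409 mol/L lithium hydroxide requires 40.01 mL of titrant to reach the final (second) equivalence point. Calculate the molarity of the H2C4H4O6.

0.0307 M

n(LiOH) = 0.05409 x 0.04001 = 0.002164 mol.
At the final (second) equivalence point, 2 mol OH^- react per mol H2C4H4O6, so n(H2C4H4O6) = 0.002164 / 2 = 0.001082 mol.
[H2C4H4O6] = 0.001082 / 0.03528 L = 0.0307 M.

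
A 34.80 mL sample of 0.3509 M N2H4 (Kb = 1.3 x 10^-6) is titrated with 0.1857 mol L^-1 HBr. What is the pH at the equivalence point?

4.51

n(N2H4) = 0.3509 x 0.03480 = 0.01221 mol; V(HBr) at equivalence = 0.01221/0.1857 = 0.06576 L.
At equivalence the base is fully converted to N2H5+; total volume = 0.1006 L, so [N2H5+] = 0.01221/0.1006 = 0.1214 M.
Ka(N2H5+) = Kw/Kb = 1.0e-14 / 1.3 x 10^-6 = 7.69e-9.
[H^+] = sqrt(Ka x [N2H5+]) = sqrt(7.69e-9 x 0.1214) = 3.06e-5 M.
pH = -log(3.06e-5) = 4.51.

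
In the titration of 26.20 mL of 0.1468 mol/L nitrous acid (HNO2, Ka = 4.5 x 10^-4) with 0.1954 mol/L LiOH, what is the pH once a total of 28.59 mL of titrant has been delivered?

n(acid) = 0.1468 x 0.02620 = 0.003846 mol; n(LiOH) added = 0.1954 x 0.02859 = 0.005586 mol.
Base is in excess by 0.005586 - 0.003846 = 0.001740 mol in a total volume of 0.05479 L.
[OH^-] = 0.001740/0.05479 = 0.03176 M, so pOH = 1.50 and pH = 14.00 - 1.50 = 12.50.

12.50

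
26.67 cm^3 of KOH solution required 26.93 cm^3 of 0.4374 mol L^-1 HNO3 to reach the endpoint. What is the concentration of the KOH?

0.442 M

n(HNO3) delivered = 0.4374 x 0.02693 = 0.01178 mol.
For a 1:1 reaction, n(KOH) = 0.01178 mol.
[KOH] = 0.01178 mol / 0.02667 L = 0.442 M.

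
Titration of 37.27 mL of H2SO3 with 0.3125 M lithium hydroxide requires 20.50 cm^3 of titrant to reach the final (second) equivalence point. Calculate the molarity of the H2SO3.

0.0859 M

n(LiOH) = 0.3125 x 0.02050 = 0.006406 mol.
At the final (second) equivalence point, 2 mol OH^- react per mol H2SO3, so n(H2SO3) = 0.006406 / 2 = 0.003203 mol.
[H2SO3] = 0.003203 / 0.03727 L = 0.0859 M.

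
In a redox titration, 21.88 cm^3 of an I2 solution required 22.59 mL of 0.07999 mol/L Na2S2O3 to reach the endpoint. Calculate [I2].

n(Na2S2O3) = 0.07999 x 0.02259 = 0.001807 mol.
From the balanced equation, 2 mol Na2S2O3 reacts with 1 mol I2, so n(I2) = 0.001807 x 1/2 = 0.0009035 mol.
[I2] = 0.0009035 / 0.02188 L = 0.0413 M.

0.0413 M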